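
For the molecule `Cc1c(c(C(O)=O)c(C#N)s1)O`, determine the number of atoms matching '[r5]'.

5

Check the 12 heavy atoms by environment: 1× s (aromatic, in 5-ring) → match; 4× c (aromatic, in 5-ring) → match; 3× C (acyclic) → no; 3× O (acyclic) → no; 1× N (acyclic) → no.
Summing the matching environments: 1 + 4 = 5 matching atoms.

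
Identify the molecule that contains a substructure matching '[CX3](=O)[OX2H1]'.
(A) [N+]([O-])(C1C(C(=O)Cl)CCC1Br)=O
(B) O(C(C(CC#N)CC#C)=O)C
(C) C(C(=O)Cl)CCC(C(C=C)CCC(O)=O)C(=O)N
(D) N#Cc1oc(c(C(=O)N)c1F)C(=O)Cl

C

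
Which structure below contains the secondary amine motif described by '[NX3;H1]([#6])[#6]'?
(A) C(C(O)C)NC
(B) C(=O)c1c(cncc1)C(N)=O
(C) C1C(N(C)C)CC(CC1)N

A

[NX3;H1]([#6])[#6] describes a trivalent nitrogen with one H, bonded to two carbons (a secondary amine).
(A) contains an N-methylamino group (-NHCH3), which satisfies every atom and bond constraint.
(B) has a primary amide (-C(=O)NH2) but the -C(=O)NH2 nitrogen has H2, not H1.
(C) has a dimethylamino group (-N(CH3)2) but the nitrogen has H0, not H1.
So the answer is (A).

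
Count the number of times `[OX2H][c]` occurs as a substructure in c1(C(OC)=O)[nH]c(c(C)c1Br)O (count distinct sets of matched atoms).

[OX2H][c] is the SMARTS for a phenol: a hydroxyl oxygen attached to an aromatic carbon.
Exactly one fragment in the molecule meets all constraints, giving 1 match.

1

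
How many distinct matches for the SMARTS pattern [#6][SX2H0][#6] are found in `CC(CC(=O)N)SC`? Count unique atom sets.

[#6][SX2H0][#6] is the SMARTS for a thioether: an aliphatic sulfur bridging two carbons with no H on the sulfur.
Exactly one fragment in the molecule meets all constraints, giving 1 match.

1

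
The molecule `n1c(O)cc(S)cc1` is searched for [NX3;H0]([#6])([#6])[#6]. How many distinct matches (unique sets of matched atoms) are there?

0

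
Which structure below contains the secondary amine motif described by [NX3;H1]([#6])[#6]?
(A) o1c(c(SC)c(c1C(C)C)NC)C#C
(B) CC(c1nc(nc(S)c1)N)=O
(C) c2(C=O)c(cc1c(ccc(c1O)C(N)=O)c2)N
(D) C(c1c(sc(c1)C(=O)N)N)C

[NX3;H1]([#6])[#6] describes a trivalent nitrogen with one H, bonded to two carbons (a secondary amine).
(A) contains an N-methylamino group (-NHCH3), which satisfies every atom and bond constraint.
(B) has a primary amino group (-NH2) but the nitrogen has H2 and only one carbon neighbour.
(C) has a primary amino group (-NH2) but the nitrogen has H2 and only one carbon neighbour.
(D) has a primary amino group (-NH2) but the nitrogen has H2 and only one carbon neighbour.
So the answer is (A).

A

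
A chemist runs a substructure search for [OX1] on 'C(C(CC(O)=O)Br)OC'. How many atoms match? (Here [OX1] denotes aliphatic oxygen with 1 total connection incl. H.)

1

Check the 9 heavy atoms by environment: 4× C (X4) → no; 1× Br (X1) → no; 1× C (X3) → no; 1× O (X1) → match; 2× O (X2) → no.
That gives 1 matching atom.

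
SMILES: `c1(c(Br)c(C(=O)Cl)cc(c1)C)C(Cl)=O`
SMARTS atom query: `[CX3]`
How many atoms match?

2

The query [CX3] means: C with X3: aliphatic carbon with exactly 3 total connections.
Check the 14 heavy atoms by environment: 6× c (aromatic, X3) → no; 1× Br (X1) → no; 1× C (X4) → no; 2× C (X3) → match; 2× O (X1) → no; 2× Cl (X1) → no.
That gives 2 matching atoms.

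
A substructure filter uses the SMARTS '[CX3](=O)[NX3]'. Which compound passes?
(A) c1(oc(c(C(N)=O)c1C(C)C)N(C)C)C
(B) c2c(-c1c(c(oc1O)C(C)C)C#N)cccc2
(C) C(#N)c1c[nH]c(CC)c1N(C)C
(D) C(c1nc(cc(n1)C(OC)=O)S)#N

A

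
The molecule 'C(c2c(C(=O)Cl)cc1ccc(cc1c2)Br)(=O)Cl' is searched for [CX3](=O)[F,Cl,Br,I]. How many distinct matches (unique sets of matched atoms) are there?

2

[CX3](=O)[F,Cl,Br,I] is the SMARTS for an acyl halide: a carbonyl carbon bonded to a halogen.
The molecule carries 2 separate instances of an acyl chloride (-C(=O)Cl) meeting every constraint; each maps to a distinct set of atoms, giving 2 matches.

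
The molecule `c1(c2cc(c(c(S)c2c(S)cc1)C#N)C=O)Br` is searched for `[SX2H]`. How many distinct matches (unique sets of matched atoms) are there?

2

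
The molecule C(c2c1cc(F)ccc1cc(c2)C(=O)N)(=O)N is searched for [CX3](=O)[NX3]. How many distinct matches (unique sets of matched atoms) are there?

[CX3](=O)[NX3] is the SMARTS for an amide: a carbonyl carbon bonded to a trivalent nitrogen.
The molecule carries 2 separate instances of a primary amide (-C(=O)NH2) meeting every constraint; each maps to a distinct set of atoms, giving 2 matches.

2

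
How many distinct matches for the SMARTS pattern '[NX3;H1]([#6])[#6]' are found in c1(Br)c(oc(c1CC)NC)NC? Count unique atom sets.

2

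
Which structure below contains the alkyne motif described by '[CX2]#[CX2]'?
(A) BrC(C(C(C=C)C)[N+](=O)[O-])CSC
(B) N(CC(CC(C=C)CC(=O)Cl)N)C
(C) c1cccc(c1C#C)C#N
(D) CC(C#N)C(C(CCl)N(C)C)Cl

[CX2]#[CX2] describes a carbon-carbon triple bond (an alkyne).
(A) has a vinyl group (-CH=CH2) but the C=C is a double bond; both carbons are CX3, not CX2.
(B) has a vinyl group (-CH=CH2) but the C=C is a double bond; both carbons are CX3, not CX2.
(C) contains an ethynyl group (-C#CH), which satisfies every atom and bond constraint.
(D) has a nitrile (-C#N) but the triple bond is C#N, not C#C.
So the answer is (C).

C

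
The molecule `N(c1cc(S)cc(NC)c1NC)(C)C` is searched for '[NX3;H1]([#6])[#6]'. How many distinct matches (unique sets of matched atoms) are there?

2

[NX3;H1]([#6])[#6] is the SMARTS for a secondary amine: a trivalent nitrogen with one H, bonded to two carbons.
The molecule carries 2 separate instances of an N-methylamino group (-NHCH3) meeting every constraint; each maps to a distinct set of atoms, giving 2 matches.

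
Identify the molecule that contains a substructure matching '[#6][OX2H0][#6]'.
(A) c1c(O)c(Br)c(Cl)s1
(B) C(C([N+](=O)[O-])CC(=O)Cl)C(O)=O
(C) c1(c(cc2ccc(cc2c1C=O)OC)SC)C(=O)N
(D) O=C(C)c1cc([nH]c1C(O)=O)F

C

[#6][OX2H0][#6] describes an aliphatic oxygen bridging two carbons with no H on the oxygen (an ether).
(A) has a hydroxyl group (-OH) but the oxygen has H1, not H0 bridging two carbons.
(B) has a carboxylic acid group (-C(=O)OH) but the -OH oxygen has H1; the =O is OX1, not OX2.
(C) contains a methoxy ether (-OCH3), which satisfies every atom and bond constraint.
(D) has a carboxylic acid group (-C(=O)OH) but the -OH oxygen has H1; the =O is OX1, not OX2.
So the answer is (C).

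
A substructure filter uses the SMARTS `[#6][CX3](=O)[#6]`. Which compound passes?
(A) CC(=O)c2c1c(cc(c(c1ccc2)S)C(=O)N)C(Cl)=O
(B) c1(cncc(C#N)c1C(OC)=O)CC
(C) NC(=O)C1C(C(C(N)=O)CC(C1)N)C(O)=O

A

[#6][CX3](=O)[#6] describes a carbonyl carbon (no H) flanked by two carbons (a ketone).
(A) contains an acetyl/ketone group (-C(=O)CH3), which satisfies every atom and bond constraint.
(B) has a methyl-ester group (-C(=O)OCH3) but one neighbour of the carbonyl carbon is O, not C.
(C) has a carboxylic acid group (-C(=O)OH) but one neighbour of the carbonyl carbon is O, not C.
So the answer is (A).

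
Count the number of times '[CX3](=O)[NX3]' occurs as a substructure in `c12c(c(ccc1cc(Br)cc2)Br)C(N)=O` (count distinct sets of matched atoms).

1

[CX3](=O)[NX3] is the SMARTS for an amide: a carbonyl carbon bonded to a trivalent nitrogen.
Exactly one fragment in the molecule meets all constraints, giving 1 match.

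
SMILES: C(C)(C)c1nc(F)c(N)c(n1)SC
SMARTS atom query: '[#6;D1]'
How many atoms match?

3

The query [#6;D1] means: carbon bonded to exactly one heavy atom.
Check the 13 heavy atoms by environment: 2× n (aromatic, D2) → no; 4× c (aromatic, D3) → no; 1× S (D2) → no; 3× C (D1) → match; 1× C (D3) → no; 1× F (D1) → no; 1× N (D1) → no.
That gives 3 matching atoms.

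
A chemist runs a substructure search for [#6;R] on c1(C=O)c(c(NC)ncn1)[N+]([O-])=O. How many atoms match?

The query [#6;R] means: carbon that is part of a ring.
Check the 13 heavy atoms by environment: 2× n (aromatic, in 6-ring) → no; 4× c (aromatic, in 6-ring) → match; 2× C (acyclic) → no; 2× O (acyclic) → no; 1× N (charge +1, acyclic) → no; 1× O (charge -1, acyclic) → no; 1× N (acyclic) → no.
That gives 4 matching atoms.

4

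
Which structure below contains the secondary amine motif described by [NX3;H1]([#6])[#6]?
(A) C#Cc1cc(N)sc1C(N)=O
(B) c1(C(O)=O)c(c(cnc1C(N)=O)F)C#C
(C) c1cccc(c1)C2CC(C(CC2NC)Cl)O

C

[NX3;H1]([#6])[#6] describes a trivalent nitrogen with one H, bonded to two carbons (a secondary amine).
(A) has a primary amino group (-NH2) but the nitrogen has H2 and only one carbon neighbour.
(B) has a primary amide (-C(=O)NH2) but the -C(=O)NH2 nitrogen has H2, not H1.
(C) contains an N-methylamino group (-NHCH3), which satisfies every atom and bond constraint.
So the answer is (C).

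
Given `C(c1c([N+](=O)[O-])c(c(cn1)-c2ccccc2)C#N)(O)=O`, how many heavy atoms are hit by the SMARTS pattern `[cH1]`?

The query [cH1] means: aromatic carbon bearing exactly one hydrogen.
Check the 20 heavy atoms by environment: 1× n (aromatic, H0) → no; 5× c (aromatic, H0) → no; 6× c (aromatic, H1) → match; 2× C (H0) → no; 1× N (H0) → no; 1× N (charge +1, H0) → no; 1× O (charge -1, H0) → no; 2× O (H0) → no; 1× O (H1) → no.
That gives 6 matching atoms.

6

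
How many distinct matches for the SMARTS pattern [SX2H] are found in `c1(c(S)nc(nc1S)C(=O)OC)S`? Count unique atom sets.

[SX2H] is the SMARTS for a thiol: an aliphatic sulfur with two connections, one being H.
The molecule carries 3 separate instances of a thiol (-SH) meeting every constraint; each maps to a distinct set of atoms, giving 3 matches.

3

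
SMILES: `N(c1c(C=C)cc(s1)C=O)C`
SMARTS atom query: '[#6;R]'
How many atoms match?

4

Check the 11 heavy atoms by environment: 1× s (aromatic, in 5-ring) → no; 4× c (aromatic, in 5-ring) → match; 4× C (acyclic) → no; 1× N (acyclic) → no; 1× O (acyclic) → no.
That gives 4 matching atoms.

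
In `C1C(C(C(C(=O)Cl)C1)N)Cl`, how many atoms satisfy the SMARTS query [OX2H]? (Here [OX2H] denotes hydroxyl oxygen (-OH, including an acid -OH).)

0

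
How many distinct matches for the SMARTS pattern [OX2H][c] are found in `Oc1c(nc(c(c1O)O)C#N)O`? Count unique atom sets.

4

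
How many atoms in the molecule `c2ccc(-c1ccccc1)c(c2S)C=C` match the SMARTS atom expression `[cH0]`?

4

The query [cH0] means: aromatic carbon with no attached hydrogen (substituted or ring-fusion).
Check the 15 heavy atoms by environment: 4× c (aromatic, H0) → match; 8× c (aromatic, H1) → no; 1× C (H1) → no; 1× C (H2) → no; 1× S (H1) → no.
That gives 4 matching atoms.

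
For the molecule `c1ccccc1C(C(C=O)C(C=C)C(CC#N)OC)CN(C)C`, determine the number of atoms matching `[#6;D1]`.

4

Check the 23 heavy atoms by environment: 5× C (D2) → no; 4× C (D3) → no; 1× N (D1) → no; 4× C (D1) → match; 1× O (D2) → no; 1× c (aromatic, D3) → no; 5× c (aromatic, D2) → no; 1× N (D3) → no; 1× O (D1) → no.
That gives 4 matching atoms.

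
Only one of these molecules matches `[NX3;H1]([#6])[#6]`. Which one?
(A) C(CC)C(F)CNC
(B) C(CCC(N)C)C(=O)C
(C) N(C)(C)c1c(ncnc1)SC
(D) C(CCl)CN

[NX3;H1]([#6])[#6] describes a trivalent nitrogen with one H, bonded to two carbons (a secondary amine).
(A) contains an N-methylamino group (-NHCH3), which satisfies every atom and bond constraint.
(B) has a primary amino group (-NH2) but the nitrogen has H2 and only one carbon neighbour.
(C) has a dimethylamino group (-N(CH3)2) but the nitrogen has H0, not H1.
(D) has a primary amino group (-NH2) but the nitrogen has H2 and only one carbon neighbour.
So the answer is (A).

A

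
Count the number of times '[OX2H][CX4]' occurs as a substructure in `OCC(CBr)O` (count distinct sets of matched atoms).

[OX2H][CX4] is the SMARTS for an aliphatic alcohol: a hydroxyl oxygen bound to an sp3 (X4) carbon.
The molecule carries 2 separate instances of a hydroxyl group (-OH) meeting every constraint; each maps to a distinct set of atoms, giving 2 matches.

2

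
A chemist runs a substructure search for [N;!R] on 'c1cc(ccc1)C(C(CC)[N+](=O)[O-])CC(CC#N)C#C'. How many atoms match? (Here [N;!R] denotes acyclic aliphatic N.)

2

Check the 20 heavy atoms by environment: 10× C (acyclic) → no; 1× N (charge +1, acyclic) → match; 1× O (charge -1, acyclic) → no; 1× O (acyclic) → no; 1× N (acyclic) → match; 6× c (aromatic, in 6-ring) → no.
Summing the matching environments: 1 + 1 = 2 matching atoms.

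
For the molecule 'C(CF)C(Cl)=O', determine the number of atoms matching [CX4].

2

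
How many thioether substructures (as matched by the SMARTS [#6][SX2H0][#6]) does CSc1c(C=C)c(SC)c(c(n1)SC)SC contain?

4

[#6][SX2H0][#6] is the SMARTS for a thioether: an aliphatic sulfur bridging two carbons with no H on the sulfur.
The molecule carries 4 separate instances of a methylthio ether (-SCH3) meeting every constraint; each maps to a distinct set of atoms, giving 4 matches.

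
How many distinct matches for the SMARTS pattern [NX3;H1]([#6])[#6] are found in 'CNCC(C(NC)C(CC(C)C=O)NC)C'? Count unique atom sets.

3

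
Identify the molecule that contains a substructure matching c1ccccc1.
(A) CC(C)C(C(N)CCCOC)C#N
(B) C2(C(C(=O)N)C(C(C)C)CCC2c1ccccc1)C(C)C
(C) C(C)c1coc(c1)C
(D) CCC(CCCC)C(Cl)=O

B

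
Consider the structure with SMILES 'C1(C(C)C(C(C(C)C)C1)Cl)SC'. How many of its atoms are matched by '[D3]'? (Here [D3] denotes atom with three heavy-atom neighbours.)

5

The query [D3] means: atom with exactly three heavy-atom neighbours.
Check the 12 heavy atoms by environment: 1× C (D2) → no; 5× C (D3) → match; 4× C (D1) → no; 1× Cl (D1) → no; 1× S (D2) → no.
That gives 5 matching atoms.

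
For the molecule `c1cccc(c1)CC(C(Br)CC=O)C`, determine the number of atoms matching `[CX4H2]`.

2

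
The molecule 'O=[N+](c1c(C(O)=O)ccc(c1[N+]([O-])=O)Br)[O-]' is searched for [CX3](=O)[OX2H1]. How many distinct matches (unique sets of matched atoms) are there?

1

[CX3](=O)[OX2H1] is the SMARTS for a carboxylic acid: an sp2 carbon double-bonded to O and single-bonded to an -OH oxygen.
Exactly one fragment in the molecule meets all constraints, giving 1 match.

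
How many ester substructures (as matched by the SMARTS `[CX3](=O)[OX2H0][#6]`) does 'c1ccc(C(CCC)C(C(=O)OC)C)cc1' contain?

1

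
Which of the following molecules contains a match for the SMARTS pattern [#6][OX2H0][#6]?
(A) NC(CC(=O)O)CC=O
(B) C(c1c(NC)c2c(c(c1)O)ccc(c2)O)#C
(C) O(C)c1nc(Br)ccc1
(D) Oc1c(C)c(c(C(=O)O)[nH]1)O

[#6][OX2H0][#6] describes an aliphatic oxygen bridging two carbons with no H on the oxygen (an ether).
(A) has a carboxylic acid group (-C(=O)OH) but the -OH oxygen has H1; the =O is OX1, not OX2.
(B) has a hydroxyl group (-OH) but the oxygen has H1, not H0 bridging two carbons.
(C) contains a methoxy ether (-OCH3), which satisfies every atom and bond constraint.
(D) has a hydroxyl group (-OH) but the oxygen has H1, not H0 bridging two carbons.
So the answer is (C).

C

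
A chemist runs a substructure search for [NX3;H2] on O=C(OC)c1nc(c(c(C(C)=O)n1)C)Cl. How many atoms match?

Check the 15 heavy atoms by environment: 2× n (aromatic, H0, X2) → no; 4× c (aromatic, H0, X3) → no; 2× C (H0, X3) → no; 2× O (H0, X1) → no; 3× C (H3, X4) → no; 1× Cl (H0, X1) → no; 1× O (H0, X2) → no.
No environment satisfies the query, so 0 matching atoms.

0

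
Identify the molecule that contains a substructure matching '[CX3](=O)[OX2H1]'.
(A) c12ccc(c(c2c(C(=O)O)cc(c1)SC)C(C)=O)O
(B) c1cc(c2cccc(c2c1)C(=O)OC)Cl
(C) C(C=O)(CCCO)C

A

[CX3](=O)[OX2H1] describes an sp2 carbon double-bonded to O and single-bonded to an -OH oxygen (a carboxylic acid).
(A) contains a carboxylic acid group (-C(=O)OH), which satisfies every atom and bond constraint.
(B) has a methyl-ester group (-C(=O)OCH3) but the singly-bonded O has no H (OX2H0, not OX2H1).
(C) has an aldehyde (-CHO) but there is no singly-bonded oxygen on the carbonyl carbon.
So the answer is (A).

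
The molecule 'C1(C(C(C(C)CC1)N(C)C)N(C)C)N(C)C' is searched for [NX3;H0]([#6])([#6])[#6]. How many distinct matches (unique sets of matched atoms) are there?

[NX3;H0]([#6])([#6])[#6] is the SMARTS for a tertiary amine: a trivalent nitrogen with no H, bonded to three carbons.
The molecule carries 3 separate instances of a dimethylamino group (-N(CH3)2) meeting every constraint; each maps to a distinct set of atoms, giving 3 matches.

3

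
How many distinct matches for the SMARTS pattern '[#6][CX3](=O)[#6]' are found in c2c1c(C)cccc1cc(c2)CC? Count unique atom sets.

0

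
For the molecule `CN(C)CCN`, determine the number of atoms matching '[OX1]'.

The query [OX1] means: aliphatic oxygen with one total connection — typically a carbonyl =O or an oxide.
Check the 6 heavy atoms by environment: 4× C (X4) → no; 2× N (X3) → no.
No environment satisfies the query, so 0 matching atoms.

0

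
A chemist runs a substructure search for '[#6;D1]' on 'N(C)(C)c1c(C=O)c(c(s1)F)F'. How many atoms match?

2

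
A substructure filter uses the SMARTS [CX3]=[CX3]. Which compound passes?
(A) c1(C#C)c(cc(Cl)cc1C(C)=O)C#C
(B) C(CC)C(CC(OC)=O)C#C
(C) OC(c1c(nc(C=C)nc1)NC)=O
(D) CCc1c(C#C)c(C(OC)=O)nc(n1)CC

C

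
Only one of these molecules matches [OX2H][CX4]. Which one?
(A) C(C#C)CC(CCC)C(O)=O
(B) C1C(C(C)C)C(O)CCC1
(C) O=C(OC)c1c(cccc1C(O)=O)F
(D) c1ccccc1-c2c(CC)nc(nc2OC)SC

B

[OX2H][CX4] describes a hydroxyl oxygen bound to an sp3 (X4) carbon (an aliphatic alcohol).
(A) has a carboxylic acid group (-C(=O)OH) but the -OH is on a CX3 carbonyl carbon, not a CX4 carbon.
(B) contains a hydroxyl group (-OH), which satisfies every atom and bond constraint.
(C) has a carboxylic acid group (-C(=O)OH) but the -OH is on a CX3 carbonyl carbon, not a CX4 carbon.
(D) has a methoxy ether (-OCH3) but the oxygen has H0 (ether), not H1.
So the answer is (B).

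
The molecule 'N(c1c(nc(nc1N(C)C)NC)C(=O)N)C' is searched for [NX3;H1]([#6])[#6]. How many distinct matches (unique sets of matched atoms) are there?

2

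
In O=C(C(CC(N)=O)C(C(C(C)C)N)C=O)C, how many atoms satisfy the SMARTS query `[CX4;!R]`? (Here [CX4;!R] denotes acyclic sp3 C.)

8

The query [CX4;!R] means: aliphatic carbon with four total connections, not in a ring.
Check the 16 heavy atoms by environment: 8× C (X4, acyclic) → match; 3× C (X3, acyclic) → no; 3× O (X1, acyclic) → no; 2× N (X3, acyclic) → no.
That gives 8 matching atoms.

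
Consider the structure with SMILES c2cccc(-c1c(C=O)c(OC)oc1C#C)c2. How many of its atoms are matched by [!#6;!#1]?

3

The query [!#6;!#1] means: not carbon and not hydrogen — any heteroatom.
Check the 17 heavy atoms by environment: 1× o (aromatic) → match; 10× c (aromatic) → no; 2× O → match; 4× C → no.
Summing the matching environments: 1 + 2 = 3 matching atoms.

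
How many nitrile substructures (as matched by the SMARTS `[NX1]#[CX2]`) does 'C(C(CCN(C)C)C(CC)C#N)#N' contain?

2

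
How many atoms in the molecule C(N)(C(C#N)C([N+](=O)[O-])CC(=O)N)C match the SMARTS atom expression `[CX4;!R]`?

The query [CX4;!R] means: aliphatic carbon with four total connections, not in a ring.
Check the 14 heavy atoms by environment: 5× C (X4, acyclic) → match; 1× N (charge +1, X3, acyclic) → no; 1× O (charge -1, X1, acyclic) → no; 2× O (X1, acyclic) → no; 2× N (X3, acyclic) → no; 1× C (X2, acyclic) → no; 1× N (X1, acyclic) → no; 1× C (X3, acyclic) → no.
That gives 5 matching atoms.

5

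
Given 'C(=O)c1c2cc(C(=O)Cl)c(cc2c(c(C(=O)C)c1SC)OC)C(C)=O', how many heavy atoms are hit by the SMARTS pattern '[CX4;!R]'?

4

The query [CX4;!R] means: aliphatic carbon with four total connections, not in a ring.
Check the 25 heavy atoms by environment: 10× c (aromatic, X3, in 6-ring) → no; 4× C (X3, acyclic) → no; 4× O (X1, acyclic) → no; 1× Cl (X1, acyclic) → no; 1× O (X2, acyclic) → no; 4× C (X4, acyclic) → match; 1× S (X2, acyclic) → no.
That gives 4 matching atoms.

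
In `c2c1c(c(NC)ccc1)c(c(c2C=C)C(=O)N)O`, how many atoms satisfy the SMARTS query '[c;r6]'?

The query [c;r6] means: aromatic carbon that belongs to a six-membered ring.
Check the 18 heavy atoms by environment: 10× c (aromatic, in 6-ring) → match; 2× N (acyclic) → no; 4× C (acyclic) → no; 2× O (acyclic) → no.
That gives 10 matching atoms.

10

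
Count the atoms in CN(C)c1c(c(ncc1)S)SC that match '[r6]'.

The query [r6] means: r6 matches atoms in a six-membered ring.
Check the 12 heavy atoms by environment: 1× n (aromatic, in 6-ring) → match; 5× c (aromatic, in 6-ring) → match; 2× S (acyclic) → no; 1× N (acyclic) → no; 3× C (acyclic) → no.
Summing the matching environments: 1 + 5 = 6 matching atoms.

6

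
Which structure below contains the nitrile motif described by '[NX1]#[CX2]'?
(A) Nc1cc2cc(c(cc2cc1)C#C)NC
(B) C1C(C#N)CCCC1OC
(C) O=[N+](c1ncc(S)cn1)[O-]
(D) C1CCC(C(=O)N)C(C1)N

[NX1]#[CX2] describes a nitrogen triple-bonded to a two-connected carbon (a nitrile).
(A) has a primary amino group (-NH2) but the nitrogen is NX3 (three connections), not NX1 triple-bonded.
(B) contains a nitrile (-C#N), which satisfies every atom and bond constraint.
(C) has a nitro group (-[N+](=O)[O-]) but there is no C#N triple bond.
(D) has a primary amide (-C(=O)NH2) but the nitrogen is NX3, not NX1.
So the answer is (B).

B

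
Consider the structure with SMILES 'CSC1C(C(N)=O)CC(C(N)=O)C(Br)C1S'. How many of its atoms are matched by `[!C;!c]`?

7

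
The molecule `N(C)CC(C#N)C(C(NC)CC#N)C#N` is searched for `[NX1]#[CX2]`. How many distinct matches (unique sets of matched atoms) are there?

3

[NX1]#[CX2] is the SMARTS for a nitrile: a nitrogen triple-bonded to a two-connected carbon.
The molecule carries 3 separate instances of a nitrile (-C#N) meeting every constraint; each maps to a distinct set of atoms, giving 3 matches.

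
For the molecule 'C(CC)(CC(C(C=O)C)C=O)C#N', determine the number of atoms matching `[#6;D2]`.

5

The query [#6;D2] means: any carbon bonded to exactly two heavy atoms.
Check the 13 heavy atoms by environment: 2× C (D1) → no; 5× C (D2) → match; 3× C (D3) → no; 1× N (D1) → no; 2× O (D1) → no.
That gives 5 matching atoms.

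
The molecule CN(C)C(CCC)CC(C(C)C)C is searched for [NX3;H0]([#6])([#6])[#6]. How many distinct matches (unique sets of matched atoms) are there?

[NX3;H0]([#6])([#6])[#6] is the SMARTS for a tertiary amine: a trivalent nitrogen with no H, bonded to three carbons.
Exactly one fragment in the molecule meets all constraints, giving 1 match.

1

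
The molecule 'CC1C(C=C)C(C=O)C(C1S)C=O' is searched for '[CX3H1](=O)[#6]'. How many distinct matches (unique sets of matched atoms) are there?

[CX3H1](=O)[#6] is the SMARTS for an aldehyde: an sp2 carbon with one H, double-bonded to O and single-bonded to carbon.
The molecule carries 2 separate instances of an aldehyde (-CHO) meeting every constraint; each maps to a distinct set of atoms, giving 2 matches.

2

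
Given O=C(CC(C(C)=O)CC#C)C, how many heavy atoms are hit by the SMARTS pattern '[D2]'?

3

The query [D2] means: atom with exactly two heavy-atom neighbours.
Check the 11 heavy atoms by environment: 3× C (D2) → match; 3× C (D3) → no; 3× C (D1) → no; 2× O (D1) → no.
That gives 3 matching atoms.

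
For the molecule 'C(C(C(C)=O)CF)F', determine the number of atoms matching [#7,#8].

1

Check the 8 heavy atoms by environment: 5× C → no; 2× F → no; 1× O → match.
That gives 1 matching atom.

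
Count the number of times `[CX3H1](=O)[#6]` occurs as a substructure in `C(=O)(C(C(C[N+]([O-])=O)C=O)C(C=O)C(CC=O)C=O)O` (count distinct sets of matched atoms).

[CX3H1](=O)[#6] is the SMARTS for an aldehyde: an sp2 carbon with one H, double-bonded to O and single-bonded to carbon.
The molecule carries 4 separate instances of an aldehyde (-CHO) meeting every constraint; each maps to a distinct set of atoms, giving 4 matches.

4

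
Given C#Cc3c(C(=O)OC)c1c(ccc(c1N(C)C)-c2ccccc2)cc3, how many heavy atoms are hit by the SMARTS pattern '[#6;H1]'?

Check the 25 heavy atoms by environment: 7× c (aromatic, H0) → no; 9× c (aromatic, H1) → match; 2× C (H0) → no; 2× O (H0) → no; 3× C (H3) → no; 1× C (H1) → match; 1× N (H0) → no.
Summing the matching environments: 9 + 1 = 10 matching atoms.

10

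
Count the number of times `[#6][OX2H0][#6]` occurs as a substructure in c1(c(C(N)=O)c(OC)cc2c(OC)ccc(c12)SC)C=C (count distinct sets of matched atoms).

2

[#6][OX2H0][#6] is the SMARTS for an ether: an aliphatic oxygen bridging two carbons with no H on the oxygen.
The molecule carries 2 separate instances of a methoxy ether (-OCH3) meeting every constraint; each maps to a distinct set of atoms, giving 2 matches.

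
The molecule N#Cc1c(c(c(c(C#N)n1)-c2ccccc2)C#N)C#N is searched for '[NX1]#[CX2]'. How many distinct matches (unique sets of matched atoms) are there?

4

[NX1]#[CX2] is the SMARTS for a nitrile: a nitrogen triple-bonded to a two-connected carbon.
The molecule carries 4 separate instances of a nitrile (-C#N) meeting every constraint; each maps to a distinct set of atoms, giving 4 matches.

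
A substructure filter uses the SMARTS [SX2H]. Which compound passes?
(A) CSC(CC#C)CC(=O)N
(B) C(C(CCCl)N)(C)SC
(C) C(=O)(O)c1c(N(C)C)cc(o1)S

C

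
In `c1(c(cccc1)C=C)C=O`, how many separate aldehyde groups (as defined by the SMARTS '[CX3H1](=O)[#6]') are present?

1

[CX3H1](=O)[#6] is the SMARTS for an aldehyde: an sp2 carbon with one H, double-bonded to O and single-bonded to carbon.
Exactly one fragment in the molecule meets all constraints, giving 1 match.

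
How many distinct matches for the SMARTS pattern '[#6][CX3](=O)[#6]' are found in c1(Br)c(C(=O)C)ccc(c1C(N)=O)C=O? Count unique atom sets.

1

[#6][CX3](=O)[#6] is the SMARTS for a ketone: a carbonyl carbon (no H) flanked by two carbons.
Exactly one fragment in the molecule meets all constraints, giving 1 match.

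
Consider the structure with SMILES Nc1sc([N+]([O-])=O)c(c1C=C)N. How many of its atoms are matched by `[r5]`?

Check the 12 heavy atoms by environment: 1× s (aromatic, in 5-ring) → match; 4× c (aromatic, in 5-ring) → match; 1× N (charge +1, acyclic) → no; 1× O (charge -1, acyclic) → no; 1× O (acyclic) → no; 2× C (acyclic) → no; 2× N (acyclic) → no.
Summing the matching environments: 1 + 4 = 5 matching atoms.

5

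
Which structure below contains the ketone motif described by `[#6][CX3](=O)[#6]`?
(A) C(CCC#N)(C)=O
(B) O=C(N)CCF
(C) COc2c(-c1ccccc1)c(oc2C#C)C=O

[#6][CX3](=O)[#6] describes a carbonyl carbon (no H) flanked by two carbons (a ketone).
(A) contains an acetyl/ketone group (-C(=O)CH3), which satisfies every atom and bond constraint.
(B) has a primary amide (-C(=O)NH2) but one neighbour of the carbonyl carbon is N, not C.
(C) has an aldehyde (-CHO) but the carbonyl carbon has H1, so it is not flanked by two carbons.
So the answer is (A).

A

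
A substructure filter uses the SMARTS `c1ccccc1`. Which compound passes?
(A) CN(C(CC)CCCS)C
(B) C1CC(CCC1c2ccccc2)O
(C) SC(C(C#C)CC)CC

B

c1ccccc1 describes six aromatic carbons in a ring (a benzene ring).
(A) has a methyl group (-CH3) but no six-membered all-carbon aromatic ring is present.
(B) contains a phenyl ring, which satisfies every atom and bond constraint.
(C) has a methyl group (-CH3) but no six-membered all-carbon aromatic ring is present.
So the answer is (B).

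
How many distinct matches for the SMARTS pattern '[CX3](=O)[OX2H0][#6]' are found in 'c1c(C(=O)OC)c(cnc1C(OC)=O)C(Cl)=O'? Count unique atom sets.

[CX3](=O)[OX2H0][#6] is the SMARTS for an ester: a carbonyl carbon bonded to an oxygen that is itself bonded to carbon (no H on that O).
The molecule carries 2 separate instances of a methyl-ester group (-C(=O)OCH3) meeting every constraint; each maps to a distinct set of atoms, giving 2 matches.

2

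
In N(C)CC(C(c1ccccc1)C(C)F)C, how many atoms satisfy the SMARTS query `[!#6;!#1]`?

The query [!#6;!#1] means: not carbon and not hydrogen — any heteroatom.
Check the 15 heavy atoms by environment: 7× C → no; 1× N → match; 1× F → match; 6× c (aromatic) → no.
Summing the matching environments: 1 + 1 = 2 matching atoms.

2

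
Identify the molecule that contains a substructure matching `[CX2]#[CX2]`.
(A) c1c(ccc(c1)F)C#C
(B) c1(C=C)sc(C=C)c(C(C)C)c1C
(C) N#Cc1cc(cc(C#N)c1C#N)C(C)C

[CX2]#[CX2] describes a carbon-carbon triple bond (an alkyne).
(A) contains an ethynyl group (-C#CH), which satisfies every atom and bond constraint.
(B) has a vinyl group (-CH=CH2) but the C=C is a double bond; both carbons are CX3, not CX2.
(C) has a nitrile (-C#N) but the triple bond is C#N, not C#C.
So the answer is (A).

A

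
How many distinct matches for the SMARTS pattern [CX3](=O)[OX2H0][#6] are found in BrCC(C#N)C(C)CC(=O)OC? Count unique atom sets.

1

[CX3](=O)[OX2H0][#6] is the SMARTS for an ester: a carbonyl carbon bonded to an oxygen that is itself bonded to carbon (no H on that O).
Exactly one fragment in the molecule meets all constraints, giving 1 match.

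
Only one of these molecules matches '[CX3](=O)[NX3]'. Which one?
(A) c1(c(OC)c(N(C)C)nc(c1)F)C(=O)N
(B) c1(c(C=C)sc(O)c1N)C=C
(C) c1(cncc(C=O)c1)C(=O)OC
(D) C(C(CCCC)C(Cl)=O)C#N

A

[CX3](=O)[NX3] describes a carbonyl carbon bonded to a trivalent nitrogen (an amide).
(A) contains a primary amide (-C(=O)NH2), which satisfies every atom and bond constraint.
(B) has a primary amino group (-NH2) but the -NH2 is not attached to a carbonyl carbon.
(C) has a methyl-ester group (-C(=O)OCH3) but the carbonyl is bonded to O, not to an NX3 nitrogen.
(D) has a nitrile (-C#N) but the nitrile N is NX1 (triple-bonded), not NX3.
So the answer is (A).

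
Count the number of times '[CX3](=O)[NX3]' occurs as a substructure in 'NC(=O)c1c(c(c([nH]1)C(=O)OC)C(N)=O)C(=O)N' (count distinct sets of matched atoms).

3

[CX3](=O)[NX3] is the SMARTS for an amide: a carbonyl carbon bonded to a trivalent nitrogen.
The molecule carries 3 separate instances of a primary amide (-C(=O)NH2) meeting every constraint; each maps to a distinct set of atoms, giving 3 matches.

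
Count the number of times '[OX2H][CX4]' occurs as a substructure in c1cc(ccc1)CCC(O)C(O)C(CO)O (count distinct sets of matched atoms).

[OX2H][CX4] is the SMARTS for an aliphatic alcohol: a hydroxyl oxygen bound to an sp3 (X4) carbon.
The molecule carries 4 separate instances of a hydroxyl group (-OH) meeting every constraint; each maps to a distinct set of atoms, giving 4 matches.

4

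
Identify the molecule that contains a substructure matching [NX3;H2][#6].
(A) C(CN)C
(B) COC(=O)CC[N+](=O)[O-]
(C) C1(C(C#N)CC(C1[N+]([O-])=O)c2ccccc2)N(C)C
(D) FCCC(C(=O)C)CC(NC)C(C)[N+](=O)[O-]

A

[NX3;H2][#6] describes a trivalent nitrogen with two H attached to carbon (a primary amine).
(A) contains a primary amino group (-NH2), which satisfies every atom and bond constraint.
(B) has a nitro group (-[N+](=O)[O-]) but the nitrogen is [N+] with no H, not NX3H2.
(C) has a nitro group (-[N+](=O)[O-]) but the nitrogen is [N+] with no H, not NX3H2.
(D) has a nitro group (-[N+](=O)[O-]) but the nitrogen is [N+] with no H, not NX3H2.
So the answer is (A).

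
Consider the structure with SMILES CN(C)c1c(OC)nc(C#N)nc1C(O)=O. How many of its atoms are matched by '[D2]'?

4

The query [D2] means: atom with exactly two heavy-atom neighbours.
Check the 16 heavy atoms by environment: 2× n (aromatic, D2) → match; 4× c (aromatic, D3) → no; 1× O (D2) → match; 3× C (D1) → no; 1× C (D3) → no; 2× O (D1) → no; 1× C (D2) → match; 1× N (D1) → no; 1× N (D3) → no.
Summing the matching environments: 2 + 1 + 1 = 4 matching atoms.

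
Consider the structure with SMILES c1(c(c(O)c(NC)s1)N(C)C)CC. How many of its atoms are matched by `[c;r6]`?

0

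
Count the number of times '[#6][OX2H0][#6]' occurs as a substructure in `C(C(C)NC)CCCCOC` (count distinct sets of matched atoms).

1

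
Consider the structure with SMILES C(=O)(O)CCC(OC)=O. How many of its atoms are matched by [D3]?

2

Check the 9 heavy atoms by environment: 2× C (D2) → no; 2× C (D3) → match; 3× O (D1) → no; 1× O (D2) → no; 1× C (D1) → no.
That gives 2 matching atoms.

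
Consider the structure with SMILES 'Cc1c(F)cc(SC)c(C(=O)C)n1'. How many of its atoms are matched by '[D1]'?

5

The query [D1] means: atom with exactly one heavy-atom neighbour (degree 1).
Check the 13 heavy atoms by environment: 1× n (aromatic, D2) → no; 4× c (aromatic, D3) → no; 1× c (aromatic, D2) → no; 1× F (D1) → match; 1× S (D2) → no; 3× C (D1) → match; 1× C (D3) → no; 1× O (D1) → match.
Summing the matching environments: 1 + 3 + 1 = 5 matching atoms.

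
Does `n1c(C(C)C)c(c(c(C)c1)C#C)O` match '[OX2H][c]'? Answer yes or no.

The pattern [OX2H][c] describes a hydroxyl oxygen attached to an aromatic carbon — a phenol.
The molecule carries a hydroxyl group (-OH), whose atoms satisfy every constraint of the query, so the pattern matches.

Yes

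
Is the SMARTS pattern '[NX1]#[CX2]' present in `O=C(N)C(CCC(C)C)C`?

No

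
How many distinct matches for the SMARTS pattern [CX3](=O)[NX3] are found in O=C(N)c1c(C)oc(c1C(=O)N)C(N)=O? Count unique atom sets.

[CX3](=O)[NX3] is the SMARTS for an amide: a carbonyl carbon bonded to a trivalent nitrogen.
The molecule carries 3 separate instances of a primary amide (-C(=O)NH2) meeting every constraint; each maps to a distinct set of atoms, giving 3 matches.

3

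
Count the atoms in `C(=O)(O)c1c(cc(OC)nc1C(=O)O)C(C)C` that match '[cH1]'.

The query [cH1] means: aromatic carbon bearing exactly one hydrogen.
Check the 17 heavy atoms by environment: 1× n (aromatic, H0) → no; 4× c (aromatic, H0) → no; 1× c (aromatic, H1) → match; 2× C (H0) → no; 3× O (H0) → no; 2× O (H1) → no; 1× C (H1) → no; 3× C (H3) → no.
That gives 1 matching atom.

1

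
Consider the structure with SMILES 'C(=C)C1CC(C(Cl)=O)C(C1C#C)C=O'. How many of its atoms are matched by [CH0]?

2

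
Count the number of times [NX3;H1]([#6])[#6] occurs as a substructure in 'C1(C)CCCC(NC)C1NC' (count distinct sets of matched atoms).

2

[NX3;H1]([#6])[#6] is the SMARTS for a secondary amine: a trivalent nitrogen with one H, bonded to two carbons.
The molecule carries 2 separate instances of an N-methylamino group (-NHCH3) meeting every constraint; each maps to a distinct set of atoms, giving 2 matches.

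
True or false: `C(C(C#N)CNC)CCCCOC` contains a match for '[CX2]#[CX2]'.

False

The pattern [CX2]#[CX2] describes a carbon-carbon triple bond — an alkyne.
The closest candidate here is a nitrile (-C#N), but the triple bond is C#N, not C#C. No other fragment satisfies the full query, so there is no match.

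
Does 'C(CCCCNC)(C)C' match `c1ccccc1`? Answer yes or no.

The pattern c1ccccc1 describes six aromatic carbons in a ring — a benzene ring.
The closest candidate here is a methyl group (-CH3), but no six-membered all-carbon aromatic ring is present. No other fragment satisfies the full query, so there is no match.

No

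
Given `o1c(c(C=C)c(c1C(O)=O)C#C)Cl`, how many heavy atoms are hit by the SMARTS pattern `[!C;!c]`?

4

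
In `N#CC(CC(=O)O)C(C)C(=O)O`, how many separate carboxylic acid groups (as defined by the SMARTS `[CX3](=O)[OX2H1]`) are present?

2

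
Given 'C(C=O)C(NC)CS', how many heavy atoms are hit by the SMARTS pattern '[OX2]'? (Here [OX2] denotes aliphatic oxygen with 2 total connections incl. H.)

0

The query [OX2] means: aliphatic oxygen with two total connections — ether, hydroxyl, or ester single-bond O.
Check the 8 heavy atoms by environment: 4× C (X4) → no; 1× C (X3) → no; 1× O (X1) → no; 1× S (X2) → no; 1× N (X3) → no.
No environment satisfies the query, so 0 matching atoms.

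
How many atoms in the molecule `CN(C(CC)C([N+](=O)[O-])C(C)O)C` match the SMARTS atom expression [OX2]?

1

The query [OX2] means: aliphatic oxygen with two total connections — ether, hydroxyl, or ester single-bond O.
Check the 13 heavy atoms by environment: 8× C (X4) → no; 1× N (X3) → no; 1× O (X2) → match; 1× N (charge +1, X3) → no; 1× O (charge -1, X1) → no; 1× O (X1) → no.
That gives 1 matching atom.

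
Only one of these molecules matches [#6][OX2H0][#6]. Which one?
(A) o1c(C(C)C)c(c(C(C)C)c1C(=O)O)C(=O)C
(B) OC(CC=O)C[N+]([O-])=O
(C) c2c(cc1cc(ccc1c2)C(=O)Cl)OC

C

[#6][OX2H0][#6] describes an aliphatic oxygen bridging two carbons with no H on the oxygen (an ether).
(A) has a carboxylic acid group (-C(=O)OH) but the -OH oxygen has H1; the =O is OX1, not OX2.
(B) has a hydroxyl group (-OH) but the oxygen has H1, not H0 bridging two carbons.
(C) contains a methoxy ether (-OCH3), which satisfies every atom and bond constraint.
So the answer is (C).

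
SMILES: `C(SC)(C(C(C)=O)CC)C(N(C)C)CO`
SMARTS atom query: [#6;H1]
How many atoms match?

The query [#6;H1] means: any carbon bearing exactly one hydrogen.
Check the 15 heavy atoms by environment: 2× C (H2) → no; 3× C (H1) → match; 5× C (H3) → no; 1× C (H0) → no; 1× O (H0) → no; 1× N (H0) → no; 1× O (H1) → no; 1× S (H0) → no.
That gives 3 matching atoms.

3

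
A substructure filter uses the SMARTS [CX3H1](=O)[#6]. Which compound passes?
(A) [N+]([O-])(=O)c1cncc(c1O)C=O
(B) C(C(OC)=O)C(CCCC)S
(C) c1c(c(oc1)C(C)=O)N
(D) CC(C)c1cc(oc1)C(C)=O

[CX3H1](=O)[#6] describes an sp2 carbon with one H, double-bonded to O and single-bonded to carbon (an aldehyde).
(A) contains an aldehyde (-CHO), which satisfies every atom and bond constraint.
(B) has a methyl-ester group (-C(=O)OCH3) but the carbonyl carbon has H0, not H1.
(C) has an acetyl/ketone group (-C(=O)CH3) but the carbonyl carbon has H0 (two carbon neighbours), not H1.
(D) has an acetyl/ketone group (-C(=O)CH3) but the carbonyl carbon has H0 (two carbon neighbours), not H1.
So the answer is (A).

A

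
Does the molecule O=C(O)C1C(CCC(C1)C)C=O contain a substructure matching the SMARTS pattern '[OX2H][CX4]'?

No

The pattern [OX2H][CX4] describes a hydroxyl oxygen bound to an sp3 (X4) carbon — an aliphatic alcohol.
The closest candidate here is a carboxylic acid group (-C(=O)OH), but the -OH is on a CX3 carbonyl carbon, not a CX4 carbon. No other fragment satisfies the full query, so there is no match.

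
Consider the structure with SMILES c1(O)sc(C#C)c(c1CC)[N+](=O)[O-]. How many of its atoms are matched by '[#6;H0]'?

5

The query [#6;H0] means: any carbon with no attached hydrogen.
Check the 13 heavy atoms by environment: 1× s (aromatic, H0) → no; 4× c (aromatic, H0) → match; 1× C (H0) → match; 1× C (H1) → no; 1× N (charge +1, H0) → no; 1× O (charge -1, H0) → no; 1× O (H0) → no; 1× C (H2) → no; 1× C (H3) → no; 1× O (H1) → no.
Summing the matching environments: 4 + 1 = 5 matching atoms.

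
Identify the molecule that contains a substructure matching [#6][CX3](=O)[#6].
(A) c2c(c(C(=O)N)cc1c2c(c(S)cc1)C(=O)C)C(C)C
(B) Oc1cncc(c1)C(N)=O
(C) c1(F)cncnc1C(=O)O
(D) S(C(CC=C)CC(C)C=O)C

A

[#6][CX3](=O)[#6] describes a carbonyl carbon (no H) flanked by two carbons (a ketone).
(A) contains an acetyl/ketone group (-C(=O)CH3), which satisfies every atom and bond constraint.
(B) has a primary amide (-C(=O)NH2) but one neighbour of the carbonyl carbon is N, not C.
(C) has a carboxylic acid group (-C(=O)OH) but one neighbour of the carbonyl carbon is O, not C.
(D) has an aldehyde (-CHO) but the carbonyl carbon has H1, so it is not flanked by two carbons.
So the answer is (A).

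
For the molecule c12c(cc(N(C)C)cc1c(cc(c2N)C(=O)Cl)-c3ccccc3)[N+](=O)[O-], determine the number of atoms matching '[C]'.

3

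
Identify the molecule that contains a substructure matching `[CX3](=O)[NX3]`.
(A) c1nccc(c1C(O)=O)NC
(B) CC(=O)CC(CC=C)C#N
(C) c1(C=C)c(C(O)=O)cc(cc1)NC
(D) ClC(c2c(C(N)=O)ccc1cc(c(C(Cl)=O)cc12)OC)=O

D

[CX3](=O)[NX3] describes a carbonyl carbon bonded to a trivalent nitrogen (an amide).
(A) has a carboxylic acid group (-C(=O)OH) but the carbonyl is bonded to O, not to an NX3 nitrogen.
(B) has a nitrile (-C#N) but the nitrile N is NX1 (triple-bonded), not NX3.
(C) has a carboxylic acid group (-C(=O)OH) but the carbonyl is bonded to O, not to an NX3 nitrogen.
(D) contains a primary amide (-C(=O)NH2), which satisfies every atom and bond constraint.
So the answer is (D).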